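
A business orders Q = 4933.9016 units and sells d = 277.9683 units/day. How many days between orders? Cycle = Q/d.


Cycle = 4933.9016 / 277.9683 = 17.7499

17.7499 days


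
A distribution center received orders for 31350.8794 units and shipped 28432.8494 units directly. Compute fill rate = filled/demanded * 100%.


FR = 28432.8494 / 31350.8794 * 100 = 90.6924

90.6924%


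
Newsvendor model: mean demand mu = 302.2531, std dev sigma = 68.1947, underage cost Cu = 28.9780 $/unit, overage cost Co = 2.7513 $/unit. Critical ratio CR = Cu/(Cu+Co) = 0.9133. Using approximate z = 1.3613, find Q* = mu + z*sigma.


CR = Cu/(Cu+Co) = 28.9780/(28.9780+2.7513) = 0.9133
z = 1.3613
Q* = 302.2531 + 1.3613 * 68.1947 = 395.0865

395.0865 units


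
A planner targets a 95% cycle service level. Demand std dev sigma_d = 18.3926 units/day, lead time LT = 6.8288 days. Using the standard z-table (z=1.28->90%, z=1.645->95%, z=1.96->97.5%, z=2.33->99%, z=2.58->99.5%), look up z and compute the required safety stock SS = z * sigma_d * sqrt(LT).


From the table, SL = 95% corresponds to z = 1.645
sqrt(LT) = sqrt(6.8288) = 2.6132
SS = 1.645 * 18.3926 * 2.6132 = 79.0644

79.0644 units


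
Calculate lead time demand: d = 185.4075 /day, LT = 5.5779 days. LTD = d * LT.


LTD = 185.4075 * 5.5779 = 1034.1845

1034.1845 units


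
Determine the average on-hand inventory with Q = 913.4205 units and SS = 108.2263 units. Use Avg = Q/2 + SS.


Q/2 = 456.7102
Avg = 456.7102 + 108.2263 = 564.9366

564.9366 units


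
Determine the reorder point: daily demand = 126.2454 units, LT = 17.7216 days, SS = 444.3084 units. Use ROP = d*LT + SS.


d*LT = 126.2454 * 17.7216 = 2237.2705
ROP = 2237.2705 + 444.3084 = 2681.5789

2681.5789 units


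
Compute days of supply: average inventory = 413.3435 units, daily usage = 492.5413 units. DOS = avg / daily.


DOS = 413.3435 / 492.5413 = 0.8392

0.8392 days


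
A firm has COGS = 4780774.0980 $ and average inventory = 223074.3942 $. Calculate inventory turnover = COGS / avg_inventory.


Turnover = 4780774.0980 / 223074.3942 = 21.4313

21.4313


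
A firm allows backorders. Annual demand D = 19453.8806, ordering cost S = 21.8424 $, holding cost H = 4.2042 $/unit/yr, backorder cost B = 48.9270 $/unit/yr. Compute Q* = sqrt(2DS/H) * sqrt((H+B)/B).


sqrt(2DS/H) = 449.6003
sqrt((H+B)/B) = 1.0421
Q* = 449.6003 * 1.0421 = 468.5189

468.5189 units


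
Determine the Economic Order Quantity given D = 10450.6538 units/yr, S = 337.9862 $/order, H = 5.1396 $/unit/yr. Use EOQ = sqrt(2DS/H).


2*D*S = 2 * 10450.6538 * 337.9862 = 7064353.5308
2*D*S/H = 1374494.8110
EOQ = sqrt(1374494.8110) = 1172.3885

1172.3885 units


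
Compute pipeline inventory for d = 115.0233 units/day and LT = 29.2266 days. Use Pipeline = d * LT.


Pipeline = 115.0233 * 29.2266 = 3361.7400

3361.7400 units


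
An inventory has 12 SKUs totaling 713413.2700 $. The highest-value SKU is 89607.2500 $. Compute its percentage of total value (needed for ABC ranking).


Top item = 89607.2500
Total = 713413.2700
Percentage = 89607.2500 / 713413.2700 * 100 = 12.5604

12.5604%


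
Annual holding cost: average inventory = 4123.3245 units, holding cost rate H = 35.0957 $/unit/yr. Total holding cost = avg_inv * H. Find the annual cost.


Cost = 4123.3245 * 35.0957 = 144710.9597

144710.9597 $/yr


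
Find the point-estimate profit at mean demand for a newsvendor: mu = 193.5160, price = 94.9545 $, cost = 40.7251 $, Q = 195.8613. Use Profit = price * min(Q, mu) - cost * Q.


Sales at mu = min(195.8613, 193.5160) = 193.5160
Revenue = 94.9545 * 193.5160 = 18375.2150
Total cost = 40.7251 * 195.8613 = 7976.4710
Profit = 18375.2150 - 7976.4710 = 10398.7440

10398.7440 $


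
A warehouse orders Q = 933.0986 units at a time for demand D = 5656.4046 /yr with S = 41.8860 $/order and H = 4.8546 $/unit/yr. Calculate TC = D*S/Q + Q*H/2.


Ordering cost = D*S/Q = 253.9112
Holding cost = Q*H/2 = 2264.9102
TC = 253.9112 + 2264.9102 = 2518.8214

2518.8214 $/yr


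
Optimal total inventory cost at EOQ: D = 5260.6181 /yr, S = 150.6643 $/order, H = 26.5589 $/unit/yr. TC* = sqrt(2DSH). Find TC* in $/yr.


2*D*S*H = 42100496.0001
TC* = sqrt(42100496.0001) = 6488.4895

6488.4895 $/yr


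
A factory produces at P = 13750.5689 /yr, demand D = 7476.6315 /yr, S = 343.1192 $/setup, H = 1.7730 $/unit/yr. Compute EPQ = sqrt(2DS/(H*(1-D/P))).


1 - D/P = 1 - 0.5437 = 0.4563
H*(1-D/P) = 0.8090
2DS = 5130751.6379
EPQ = sqrt(6342387.0586) = 2518.4096

2518.4096 units


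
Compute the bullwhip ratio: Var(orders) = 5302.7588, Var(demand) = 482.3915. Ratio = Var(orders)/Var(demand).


BW = 5302.7588 / 482.3915 = 10.9926

10.9926


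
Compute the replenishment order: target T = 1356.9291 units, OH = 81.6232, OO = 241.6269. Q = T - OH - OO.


Inventory position = OH + OO = 81.6232 + 241.6269 = 323.2501
Q = 1356.9291 - 323.2501 = 1033.6790

1033.6790 units


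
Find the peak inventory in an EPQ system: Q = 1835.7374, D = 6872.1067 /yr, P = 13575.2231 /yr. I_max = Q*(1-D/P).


D/P = 0.5062
1 - D/P = 0.4938
I_max = 1835.7374 * 0.4938 = 906.4427

906.4427 units


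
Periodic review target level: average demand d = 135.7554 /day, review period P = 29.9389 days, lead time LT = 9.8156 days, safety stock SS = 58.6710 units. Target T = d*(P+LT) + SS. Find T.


P + LT = 39.7545
d*(P+LT) = 135.7554 * 39.7545 = 5396.8880
T = 5396.8880 + 58.6710 = 5455.5590

5455.5590 units


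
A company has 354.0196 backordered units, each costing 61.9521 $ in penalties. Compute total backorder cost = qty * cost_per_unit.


Total = 354.0196 * 61.9521 = 21932.2577

21932.2577 $


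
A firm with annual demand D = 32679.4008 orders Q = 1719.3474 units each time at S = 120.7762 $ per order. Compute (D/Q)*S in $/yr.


Number of orders = D/Q = 19.0069
Cost = 19.0069 * 120.7762 = 2295.5767

2295.5767 $/yr


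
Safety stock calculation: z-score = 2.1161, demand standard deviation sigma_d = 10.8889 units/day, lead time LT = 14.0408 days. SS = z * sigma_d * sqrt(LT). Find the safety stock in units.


sqrt(LT) = sqrt(14.0408) = 3.7471
SS = 2.1161 * 10.8889 * 3.7471 = 86.3408

86.3408 units


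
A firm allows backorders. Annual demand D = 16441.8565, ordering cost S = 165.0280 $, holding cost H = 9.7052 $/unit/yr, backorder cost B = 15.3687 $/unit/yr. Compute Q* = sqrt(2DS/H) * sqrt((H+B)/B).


sqrt(2DS/H) = 747.7682
sqrt((H+B)/B) = 1.2773
Q* = 747.7682 * 1.2773 = 955.1232

955.1232 units


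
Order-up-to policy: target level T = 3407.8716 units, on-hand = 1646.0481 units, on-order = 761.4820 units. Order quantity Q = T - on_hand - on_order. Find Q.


Inventory position = OH + OO = 1646.0481 + 761.4820 = 2407.5301
Q = 3407.8716 - 2407.5301 = 1000.3415

1000.3415 units


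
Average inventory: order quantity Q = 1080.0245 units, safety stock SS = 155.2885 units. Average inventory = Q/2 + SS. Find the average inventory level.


Q/2 = 540.0122
Avg = 540.0122 + 155.2885 = 695.3007

695.3007 units


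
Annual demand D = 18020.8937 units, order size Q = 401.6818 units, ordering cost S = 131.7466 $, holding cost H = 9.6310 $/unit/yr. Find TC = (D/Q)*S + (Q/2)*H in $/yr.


Ordering cost = D*S/Q = 5910.6275
Holding cost = Q*H/2 = 1934.2987
TC = 5910.6275 + 1934.2987 = 7844.9262

7844.9262 $/yr


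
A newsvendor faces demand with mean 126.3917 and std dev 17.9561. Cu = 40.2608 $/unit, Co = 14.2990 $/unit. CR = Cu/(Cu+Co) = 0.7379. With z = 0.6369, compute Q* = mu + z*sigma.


CR = Cu/(Cu+Co) = 40.2608/(40.2608+14.2990) = 0.7379
z = 0.6369
Q* = 126.3917 + 0.6369 * 17.9561 = 137.8279

137.8279 units


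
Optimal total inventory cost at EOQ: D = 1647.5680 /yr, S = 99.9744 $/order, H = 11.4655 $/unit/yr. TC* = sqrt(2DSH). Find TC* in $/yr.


2*D*S*H = 3777071.0030
TC* = sqrt(3777071.0030) = 1943.4688

1943.4688 $/yr


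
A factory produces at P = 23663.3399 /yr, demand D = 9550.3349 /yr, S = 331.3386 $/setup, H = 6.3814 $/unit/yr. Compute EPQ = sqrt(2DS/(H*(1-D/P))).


1 - D/P = 1 - 0.4036 = 0.5964
H*(1-D/P) = 3.8059
2DS = 6328789.1906
EPQ = sqrt(1662881.1425) = 1289.5275

1289.5275 units


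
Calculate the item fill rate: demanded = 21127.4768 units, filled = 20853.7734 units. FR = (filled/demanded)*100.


FR = 20853.7734 / 21127.4768 * 100 = 98.7045

98.7045%


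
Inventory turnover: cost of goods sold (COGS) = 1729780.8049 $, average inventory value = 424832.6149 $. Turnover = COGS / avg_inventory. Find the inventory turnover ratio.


Turnover = 1729780.8049 / 424832.6149 = 4.0717

4.0717


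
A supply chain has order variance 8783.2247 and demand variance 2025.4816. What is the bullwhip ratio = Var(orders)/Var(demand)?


BW = 8783.2247 / 2025.4816 = 4.3364

4.3364


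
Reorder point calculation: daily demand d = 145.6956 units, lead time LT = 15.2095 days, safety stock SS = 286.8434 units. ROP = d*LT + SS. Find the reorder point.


d*LT = 145.6956 * 15.2095 = 2215.9572
ROP = 2215.9572 + 286.8434 = 2502.8006

2502.8006 units


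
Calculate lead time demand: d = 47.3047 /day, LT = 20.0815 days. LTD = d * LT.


LTD = 47.3047 * 20.0815 = 949.9493

949.9493 units


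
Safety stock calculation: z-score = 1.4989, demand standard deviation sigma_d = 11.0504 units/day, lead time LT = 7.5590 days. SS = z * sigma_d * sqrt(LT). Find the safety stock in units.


sqrt(LT) = sqrt(7.5590) = 2.7494
SS = 1.4989 * 11.0504 * 2.7494 = 45.5389

45.5389 units


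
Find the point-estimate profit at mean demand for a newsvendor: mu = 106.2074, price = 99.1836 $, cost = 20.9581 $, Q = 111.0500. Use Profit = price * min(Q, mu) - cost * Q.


Sales at mu = min(111.0500, 106.2074) = 106.2074
Revenue = 99.1836 * 106.2074 = 10534.0323
Total cost = 20.9581 * 111.0500 = 2327.3970
Profit = 10534.0323 - 2327.3970 = 8206.6353

8206.6353 $


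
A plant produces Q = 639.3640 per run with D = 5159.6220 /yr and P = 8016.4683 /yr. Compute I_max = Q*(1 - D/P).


D/P = 0.6436
1 - D/P = 0.3564
I_max = 639.3640 * 0.3564 = 227.8515

227.8515 units


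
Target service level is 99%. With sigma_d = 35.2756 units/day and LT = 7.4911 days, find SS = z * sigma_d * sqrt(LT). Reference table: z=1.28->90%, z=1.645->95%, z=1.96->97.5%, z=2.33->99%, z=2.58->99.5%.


From the table, SL = 99% corresponds to z = 2.33
sqrt(LT) = sqrt(7.4911) = 2.7370
SS = 2.33 * 35.2756 * 2.7370 = 224.9589

224.9589 units


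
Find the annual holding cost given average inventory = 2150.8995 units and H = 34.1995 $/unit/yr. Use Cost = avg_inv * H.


Cost = 2150.8995 * 34.1995 = 73559.6875

73559.6875 $/yr


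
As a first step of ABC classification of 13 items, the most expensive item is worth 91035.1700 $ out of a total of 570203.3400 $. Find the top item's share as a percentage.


Top item = 91035.1700
Total = 570203.3400
Percentage = 91035.1700 / 570203.3400 * 100 = 15.9654

15.9654%


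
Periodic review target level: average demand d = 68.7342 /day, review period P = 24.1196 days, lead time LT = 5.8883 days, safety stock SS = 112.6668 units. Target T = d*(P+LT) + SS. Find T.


P + LT = 30.0079
d*(P+LT) = 68.7342 * 30.0079 = 2062.5690
T = 2062.5690 + 112.6668 = 2175.2358

2175.2358 units


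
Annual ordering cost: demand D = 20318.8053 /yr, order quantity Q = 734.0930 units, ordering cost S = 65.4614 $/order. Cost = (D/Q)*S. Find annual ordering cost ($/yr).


Number of orders = D/Q = 27.6788
Cost = 27.6788 * 65.4614 = 1811.8923

1811.8923 $/yr


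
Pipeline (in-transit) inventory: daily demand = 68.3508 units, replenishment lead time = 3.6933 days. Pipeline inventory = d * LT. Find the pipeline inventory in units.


Pipeline = 68.3508 * 3.6933 = 252.4400

252.4400 units


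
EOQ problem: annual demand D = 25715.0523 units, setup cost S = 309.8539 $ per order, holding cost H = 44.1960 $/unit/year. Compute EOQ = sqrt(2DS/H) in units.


2*D*S = 2 * 25715.0523 * 309.8539 = 15935818.4877
2*D*S/H = 360571.5107
EOQ = sqrt(360571.5107) = 600.4761

600.4761 units


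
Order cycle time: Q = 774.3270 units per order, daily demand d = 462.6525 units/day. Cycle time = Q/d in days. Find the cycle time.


Cycle = 774.3270 / 462.6525 = 1.6737

1.6737 days


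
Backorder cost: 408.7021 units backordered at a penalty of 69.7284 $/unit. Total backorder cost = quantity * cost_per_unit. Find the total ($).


Total = 408.7021 * 69.7284 = 28498.1435

28498.1435 $


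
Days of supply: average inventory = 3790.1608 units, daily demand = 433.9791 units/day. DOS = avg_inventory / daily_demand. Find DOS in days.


DOS = 3790.1608 / 433.9791 = 8.7335

8.7335 days


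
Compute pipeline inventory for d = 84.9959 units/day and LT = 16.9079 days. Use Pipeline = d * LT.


Pipeline = 84.9959 * 16.9079 = 1437.1022

1437.1022 units


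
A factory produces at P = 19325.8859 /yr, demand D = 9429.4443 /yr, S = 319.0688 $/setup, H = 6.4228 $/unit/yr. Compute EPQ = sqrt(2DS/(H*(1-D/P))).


1 - D/P = 1 - 0.4879 = 0.5121
H*(1-D/P) = 3.2890
2DS = 6017282.9549
EPQ = sqrt(1829516.7094) = 1352.5963

1352.5963 units


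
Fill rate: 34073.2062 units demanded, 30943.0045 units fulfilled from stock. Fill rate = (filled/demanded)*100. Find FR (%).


FR = 30943.0045 / 34073.2062 * 100 = 90.8133

90.8133%


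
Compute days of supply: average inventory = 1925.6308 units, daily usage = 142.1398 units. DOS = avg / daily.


DOS = 1925.6308 / 142.1398 = 13.5474

13.5474 days


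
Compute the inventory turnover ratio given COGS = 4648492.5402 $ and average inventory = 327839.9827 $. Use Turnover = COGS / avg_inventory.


Turnover = 4648492.5402 / 327839.9827 = 14.1792

14.1792


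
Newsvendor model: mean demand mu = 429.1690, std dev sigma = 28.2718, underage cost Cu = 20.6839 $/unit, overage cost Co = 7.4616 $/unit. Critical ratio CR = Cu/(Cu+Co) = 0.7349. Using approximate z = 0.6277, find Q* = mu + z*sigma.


CR = Cu/(Cu+Co) = 20.6839/(20.6839+7.4616) = 0.7349
z = 0.6277
Q* = 429.1690 + 0.6277 * 28.2718 = 446.9152

446.9152 units


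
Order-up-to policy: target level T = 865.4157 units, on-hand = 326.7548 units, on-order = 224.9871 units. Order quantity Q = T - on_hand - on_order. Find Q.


Inventory position = OH + OO = 326.7548 + 224.9871 = 551.7419
Q = 865.4157 - 551.7419 = 313.6738

313.6738 units


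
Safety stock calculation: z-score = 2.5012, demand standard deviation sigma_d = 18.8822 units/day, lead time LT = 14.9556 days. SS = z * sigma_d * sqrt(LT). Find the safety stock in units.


sqrt(LT) = sqrt(14.9556) = 3.8672
SS = 2.5012 * 18.8822 * 3.8672 = 182.6430

182.6430 units


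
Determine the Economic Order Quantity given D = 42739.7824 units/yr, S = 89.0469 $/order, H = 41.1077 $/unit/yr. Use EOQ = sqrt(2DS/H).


2*D*S = 2 * 42739.7824 * 89.0469 = 7611690.2588
2*D*S/H = 185164.5862
EOQ = sqrt(185164.5862) = 430.3075

430.3075 units


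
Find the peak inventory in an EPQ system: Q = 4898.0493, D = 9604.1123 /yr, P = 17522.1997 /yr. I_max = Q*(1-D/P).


D/P = 0.5481
1 - D/P = 0.4519
I_max = 4898.0493 * 0.4519 = 2213.3741

2213.3741 units


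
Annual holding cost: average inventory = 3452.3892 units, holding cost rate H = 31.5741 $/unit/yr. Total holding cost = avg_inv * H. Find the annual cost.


Cost = 3452.3892 * 31.5741 = 109006.0818

109006.0818 $/yr


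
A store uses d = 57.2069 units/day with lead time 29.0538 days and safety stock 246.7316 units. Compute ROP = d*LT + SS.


d*LT = 57.2069 * 29.0538 = 1662.0778
ROP = 1662.0778 + 246.7316 = 1908.8094

1908.8094 units


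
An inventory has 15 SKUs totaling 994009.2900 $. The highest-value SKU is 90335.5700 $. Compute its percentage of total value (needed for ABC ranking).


Top item = 90335.5700
Total = 994009.2900
Percentage = 90335.5700 / 994009.2900 * 100 = 9.0880

9.0880%


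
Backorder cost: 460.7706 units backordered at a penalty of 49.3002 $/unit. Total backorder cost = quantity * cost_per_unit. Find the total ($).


Total = 460.7706 * 49.3002 = 22716.0827

22716.0827 $


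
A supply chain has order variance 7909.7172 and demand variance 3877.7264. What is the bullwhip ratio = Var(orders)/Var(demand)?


BW = 7909.7172 / 3877.7264 = 2.0398

2.0398


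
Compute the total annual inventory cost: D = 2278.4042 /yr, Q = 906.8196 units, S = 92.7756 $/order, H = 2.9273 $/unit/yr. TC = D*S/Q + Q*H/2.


Ordering cost = D*S/Q = 233.1007
Holding cost = Q*H/2 = 1327.2665
TC = 233.1007 + 1327.2665 = 1560.3672

1560.3672 $/yr


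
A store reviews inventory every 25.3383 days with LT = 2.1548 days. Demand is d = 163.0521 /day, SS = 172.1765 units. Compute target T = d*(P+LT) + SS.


P + LT = 27.4931
d*(P+LT) = 163.0521 * 27.4931 = 4482.8077
T = 4482.8077 + 172.1765 = 4654.9842

4654.9842 units


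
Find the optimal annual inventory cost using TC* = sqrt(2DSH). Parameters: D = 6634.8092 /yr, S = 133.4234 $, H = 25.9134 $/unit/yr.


2*D*S*H = 45879094.3339
TC* = sqrt(45879094.3339) = 6773.4108

6773.4108 $/yr


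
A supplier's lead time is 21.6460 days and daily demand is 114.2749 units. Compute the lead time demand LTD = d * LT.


LTD = 114.2749 * 21.6460 = 2473.5945

2473.5945 units


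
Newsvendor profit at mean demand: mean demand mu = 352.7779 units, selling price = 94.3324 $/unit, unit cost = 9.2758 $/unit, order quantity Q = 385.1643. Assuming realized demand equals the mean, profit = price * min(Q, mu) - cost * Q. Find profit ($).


Sales at mu = min(385.1643, 352.7779) = 352.7779
Revenue = 94.3324 * 352.7779 = 33278.3860
Total cost = 9.2758 * 385.1643 = 3572.7070
Profit = 33278.3860 - 3572.7070 = 29705.6790

29705.6790 $


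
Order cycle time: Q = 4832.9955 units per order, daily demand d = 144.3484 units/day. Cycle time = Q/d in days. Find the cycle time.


Cycle = 4832.9955 / 144.3484 = 33.4815

33.4815 days


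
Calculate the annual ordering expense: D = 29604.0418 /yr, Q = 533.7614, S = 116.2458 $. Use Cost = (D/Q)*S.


Number of orders = D/Q = 55.4631
Cost = 55.4631 * 116.2458 = 6447.3481

6447.3481 $/yr


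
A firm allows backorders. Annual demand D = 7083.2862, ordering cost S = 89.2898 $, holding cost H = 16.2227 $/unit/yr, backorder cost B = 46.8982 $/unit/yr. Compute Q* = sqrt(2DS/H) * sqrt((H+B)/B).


sqrt(2DS/H) = 279.2362
sqrt((H+B)/B) = 1.1601
Q* = 279.2362 * 1.1601 = 323.9517

323.9517 units


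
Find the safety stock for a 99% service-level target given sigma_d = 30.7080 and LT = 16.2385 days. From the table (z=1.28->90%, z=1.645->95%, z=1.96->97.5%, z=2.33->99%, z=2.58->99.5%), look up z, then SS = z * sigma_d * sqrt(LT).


From the table, SL = 99% corresponds to z = 2.33
sqrt(LT) = sqrt(16.2385) = 4.0297
SS = 2.33 * 30.7080 * 4.0297 = 288.3237

288.3237 units


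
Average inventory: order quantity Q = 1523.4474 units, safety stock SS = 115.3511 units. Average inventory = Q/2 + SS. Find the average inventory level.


Q/2 = 761.7237
Avg = 761.7237 + 115.3511 = 877.0748

877.0748 units


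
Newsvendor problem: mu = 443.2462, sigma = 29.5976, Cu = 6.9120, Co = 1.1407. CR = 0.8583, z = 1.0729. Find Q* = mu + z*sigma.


CR = Cu/(Cu+Co) = 6.9120/(6.9120+1.1407) = 0.8583
z = 1.0729
Q* = 443.2462 + 1.0729 * 29.5976 = 475.0015

475.0015 units


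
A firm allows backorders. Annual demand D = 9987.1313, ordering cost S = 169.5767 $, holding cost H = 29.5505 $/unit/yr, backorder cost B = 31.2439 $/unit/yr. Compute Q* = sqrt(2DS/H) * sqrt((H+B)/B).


sqrt(2DS/H) = 338.5603
sqrt((H+B)/B) = 1.3949
Q* = 338.5603 * 1.3949 = 472.2644

472.2644 units


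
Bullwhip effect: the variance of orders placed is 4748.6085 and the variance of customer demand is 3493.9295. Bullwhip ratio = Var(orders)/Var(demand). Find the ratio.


BW = 4748.6085 / 3493.9295 = 1.3591

1.3591


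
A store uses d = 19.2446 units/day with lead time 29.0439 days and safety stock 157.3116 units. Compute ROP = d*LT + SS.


d*LT = 19.2446 * 29.0439 = 558.9382
ROP = 558.9382 + 157.3116 = 716.2498

716.2498 units


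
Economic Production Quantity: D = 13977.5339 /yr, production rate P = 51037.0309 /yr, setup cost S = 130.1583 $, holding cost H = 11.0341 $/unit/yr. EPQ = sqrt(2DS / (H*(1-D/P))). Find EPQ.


1 - D/P = 1 - 0.2739 = 0.7261
H*(1-D/P) = 8.0122
2DS = 3638584.1012
EPQ = sqrt(454131.2446) = 673.8926

673.8926 units


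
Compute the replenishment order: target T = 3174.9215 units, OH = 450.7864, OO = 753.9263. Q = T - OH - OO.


Inventory position = OH + OO = 450.7864 + 753.9263 = 1204.7127
Q = 3174.9215 - 1204.7127 = 1970.2088

1970.2088 units


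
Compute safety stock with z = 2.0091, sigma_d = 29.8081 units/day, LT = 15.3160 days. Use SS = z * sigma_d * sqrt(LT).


sqrt(LT) = sqrt(15.3160) = 3.9136
SS = 2.0091 * 29.8081 * 3.9136 = 234.3735

234.3735 units


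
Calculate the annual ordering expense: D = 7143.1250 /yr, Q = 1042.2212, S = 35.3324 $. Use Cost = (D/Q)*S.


Number of orders = D/Q = 6.8538
Cost = 6.8538 * 35.3324 = 242.1595

242.1595 $/yr


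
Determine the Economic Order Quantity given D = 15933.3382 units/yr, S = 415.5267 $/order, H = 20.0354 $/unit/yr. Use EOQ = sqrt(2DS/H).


2*D*S = 2 * 15933.3382 * 415.5267 = 13241454.8845
2*D*S/H = 660902.9460
EOQ = sqrt(660902.9460) = 812.9594

812.9594 units


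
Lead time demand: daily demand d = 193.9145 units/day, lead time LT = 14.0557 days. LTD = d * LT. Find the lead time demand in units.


LTD = 193.9145 * 14.0557 = 2725.6040

2725.6040 units


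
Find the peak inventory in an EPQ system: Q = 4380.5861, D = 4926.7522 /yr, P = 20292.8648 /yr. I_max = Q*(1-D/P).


D/P = 0.2428
1 - D/P = 0.7572
I_max = 4380.5861 * 0.7572 = 3317.0565

3317.0565 units


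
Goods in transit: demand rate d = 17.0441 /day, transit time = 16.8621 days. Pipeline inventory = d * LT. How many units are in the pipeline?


Pipeline = 17.0441 * 16.8621 = 287.3993

287.3993 units


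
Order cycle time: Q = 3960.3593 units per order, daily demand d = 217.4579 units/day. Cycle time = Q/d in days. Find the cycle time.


Cycle = 3960.3593 / 217.4579 = 18.2121

18.2121 days


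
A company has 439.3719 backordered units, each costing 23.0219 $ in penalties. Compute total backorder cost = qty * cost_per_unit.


Total = 439.3719 * 23.0219 = 10115.1759

10115.1759 $


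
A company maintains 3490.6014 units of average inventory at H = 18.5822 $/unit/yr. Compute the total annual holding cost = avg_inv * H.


Cost = 3490.6014 * 18.5822 = 64863.0533

64863.0533 $/yr


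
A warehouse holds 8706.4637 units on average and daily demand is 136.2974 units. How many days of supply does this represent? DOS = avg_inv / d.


DOS = 8706.4637 / 136.2974 = 63.8784

63.8784 days


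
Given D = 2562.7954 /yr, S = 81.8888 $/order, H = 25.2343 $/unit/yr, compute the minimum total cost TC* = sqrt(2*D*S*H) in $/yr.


2*D*S*H = 10591554.3804
TC* = sqrt(10591554.3804) = 3254.4668

3254.4668 $/yr


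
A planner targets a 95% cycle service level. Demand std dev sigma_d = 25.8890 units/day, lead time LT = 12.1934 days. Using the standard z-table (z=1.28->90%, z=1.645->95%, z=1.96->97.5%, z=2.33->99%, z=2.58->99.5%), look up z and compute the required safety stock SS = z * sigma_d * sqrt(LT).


From the table, SL = 95% corresponds to z = 1.645
sqrt(LT) = sqrt(12.1934) = 3.4919
SS = 1.645 * 25.8890 * 3.4919 = 148.7112

148.7112 units


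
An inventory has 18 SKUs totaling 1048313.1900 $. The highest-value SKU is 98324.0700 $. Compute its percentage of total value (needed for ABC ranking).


Top item = 98324.0700
Total = 1048313.1900
Percentage = 98324.0700 / 1048313.1900 * 100 = 9.3793

9.3793%


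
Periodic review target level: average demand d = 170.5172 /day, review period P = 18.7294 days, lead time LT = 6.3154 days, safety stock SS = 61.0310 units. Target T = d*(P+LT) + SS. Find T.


P + LT = 25.0448
d*(P+LT) = 170.5172 * 25.0448 = 4270.5692
T = 4270.5692 + 61.0310 = 4331.6002

4331.6002 units


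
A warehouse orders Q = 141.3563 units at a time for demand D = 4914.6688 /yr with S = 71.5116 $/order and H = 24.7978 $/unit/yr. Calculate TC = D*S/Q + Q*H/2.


Ordering cost = D*S/Q = 2486.3117
Holding cost = Q*H/2 = 1752.6626
TC = 2486.3117 + 1752.6626 = 4238.9744

4238.9744 $/yr


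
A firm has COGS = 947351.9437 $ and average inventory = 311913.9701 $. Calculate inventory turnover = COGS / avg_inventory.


Turnover = 947351.9437 / 311913.9701 = 3.0372

3.0372


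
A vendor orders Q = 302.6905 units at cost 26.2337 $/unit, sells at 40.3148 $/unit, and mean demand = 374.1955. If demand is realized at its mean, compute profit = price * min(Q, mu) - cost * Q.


Sales at mu = min(302.6905, 374.1955) = 302.6905
Revenue = 40.3148 * 302.6905 = 12202.9070
Total cost = 26.2337 * 302.6905 = 7940.6918
Profit = 12202.9070 - 7940.6918 = 4262.2152

4262.2152 $


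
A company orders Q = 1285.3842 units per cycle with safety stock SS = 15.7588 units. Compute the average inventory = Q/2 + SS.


Q/2 = 642.6921
Avg = 642.6921 + 15.7588 = 658.4509

658.4509 units


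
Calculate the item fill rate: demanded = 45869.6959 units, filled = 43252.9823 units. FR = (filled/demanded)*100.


FR = 43252.9823 / 45869.6959 * 100 = 94.2953

94.2953%


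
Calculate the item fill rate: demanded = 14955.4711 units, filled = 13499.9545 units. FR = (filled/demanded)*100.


FR = 13499.9545 / 14955.4711 * 100 = 90.2677

90.2677%


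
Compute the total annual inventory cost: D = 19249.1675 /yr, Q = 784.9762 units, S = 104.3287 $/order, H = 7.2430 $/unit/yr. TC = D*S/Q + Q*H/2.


Ordering cost = D*S/Q = 2558.3459
Holding cost = Q*H/2 = 2842.7913
TC = 2558.3459 + 2842.7913 = 5401.1372

5401.1372 $/yr


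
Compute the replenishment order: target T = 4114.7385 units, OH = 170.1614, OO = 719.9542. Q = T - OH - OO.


Inventory position = OH + OO = 170.1614 + 719.9542 = 890.1156
Q = 4114.7385 - 890.1156 = 3224.6229

3224.6229 units


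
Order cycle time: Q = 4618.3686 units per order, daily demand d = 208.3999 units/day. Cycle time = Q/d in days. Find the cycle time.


Cycle = 4618.3686 / 208.3999 = 22.1611

22.1611 days


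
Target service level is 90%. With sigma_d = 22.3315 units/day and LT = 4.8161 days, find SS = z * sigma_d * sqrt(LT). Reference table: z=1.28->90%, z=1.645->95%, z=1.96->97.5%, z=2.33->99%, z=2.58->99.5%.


From the table, SL = 90% corresponds to z = 1.28
sqrt(LT) = sqrt(4.8161) = 2.1946
SS = 1.28 * 22.3315 * 2.1946 = 62.7300

62.7300 units


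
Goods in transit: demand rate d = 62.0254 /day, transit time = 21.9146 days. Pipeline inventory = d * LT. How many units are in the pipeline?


Pipeline = 62.0254 * 21.9146 = 1359.2618

1359.2618 units


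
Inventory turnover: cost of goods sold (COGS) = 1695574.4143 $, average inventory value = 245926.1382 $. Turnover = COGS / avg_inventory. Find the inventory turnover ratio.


Turnover = 1695574.4143 / 245926.1382 = 6.8946

6.8946


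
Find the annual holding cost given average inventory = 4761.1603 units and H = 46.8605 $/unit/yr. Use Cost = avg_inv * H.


Cost = 4761.1603 * 46.8605 = 223110.3522

223110.3522 $/yr


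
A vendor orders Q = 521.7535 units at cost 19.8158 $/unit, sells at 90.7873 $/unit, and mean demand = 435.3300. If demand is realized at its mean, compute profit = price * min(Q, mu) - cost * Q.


Sales at mu = min(521.7535, 435.3300) = 435.3300
Revenue = 90.7873 * 435.3300 = 39522.4353
Total cost = 19.8158 * 521.7535 = 10338.9630
Profit = 39522.4353 - 10338.9630 = 29183.4723

29183.4723 $


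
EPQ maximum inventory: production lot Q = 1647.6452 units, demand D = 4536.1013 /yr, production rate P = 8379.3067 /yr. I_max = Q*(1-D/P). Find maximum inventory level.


D/P = 0.5413
1 - D/P = 0.4587
I_max = 1647.6452 * 0.4587 = 755.6996

755.6996 units


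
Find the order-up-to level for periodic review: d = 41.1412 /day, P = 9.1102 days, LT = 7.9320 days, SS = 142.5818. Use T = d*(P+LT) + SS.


P + LT = 17.0422
d*(P+LT) = 41.1412 * 17.0422 = 701.1366
T = 701.1366 + 142.5818 = 843.7184

843.7184 units


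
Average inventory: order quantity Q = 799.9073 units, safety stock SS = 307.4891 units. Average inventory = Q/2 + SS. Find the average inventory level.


Q/2 = 399.9536
Avg = 399.9536 + 307.4891 = 707.4427

707.4427 units


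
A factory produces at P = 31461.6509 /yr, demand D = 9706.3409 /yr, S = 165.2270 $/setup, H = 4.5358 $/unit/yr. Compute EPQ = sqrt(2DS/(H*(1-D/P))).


1 - D/P = 1 - 0.3085 = 0.6915
H*(1-D/P) = 3.1364
2DS = 3207499.1758
EPQ = sqrt(1022654.3934) = 1011.2638

1011.2638 units


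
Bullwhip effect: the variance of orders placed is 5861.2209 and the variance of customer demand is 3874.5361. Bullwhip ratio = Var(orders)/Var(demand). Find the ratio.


BW = 5861.2209 / 3874.5361 = 1.5128

1.5128


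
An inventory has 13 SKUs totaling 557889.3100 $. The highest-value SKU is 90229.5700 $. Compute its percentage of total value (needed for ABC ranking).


Top item = 90229.5700
Total = 557889.3100
Percentage = 90229.5700 / 557889.3100 * 100 = 16.1734

16.1734%


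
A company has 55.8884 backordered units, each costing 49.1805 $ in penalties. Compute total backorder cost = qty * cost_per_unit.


Total = 55.8884 * 49.1805 = 2748.6195

2748.6195 $


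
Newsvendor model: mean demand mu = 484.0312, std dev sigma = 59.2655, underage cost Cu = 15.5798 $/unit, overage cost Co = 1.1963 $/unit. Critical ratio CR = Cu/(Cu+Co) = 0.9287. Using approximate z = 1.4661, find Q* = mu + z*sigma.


CR = Cu/(Cu+Co) = 15.5798/(15.5798+1.1963) = 0.9287
z = 1.4661
Q* = 484.0312 + 1.4661 * 59.2655 = 570.9203

570.9203 units


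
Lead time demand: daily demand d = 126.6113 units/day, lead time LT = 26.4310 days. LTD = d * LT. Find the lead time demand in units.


LTD = 126.6113 * 26.4310 = 3346.4633

3346.4633 units


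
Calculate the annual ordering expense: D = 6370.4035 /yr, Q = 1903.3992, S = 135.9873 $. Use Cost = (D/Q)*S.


Number of orders = D/Q = 3.3469
Cost = 3.3469 * 135.9873 = 455.1299

455.1299 $/yr


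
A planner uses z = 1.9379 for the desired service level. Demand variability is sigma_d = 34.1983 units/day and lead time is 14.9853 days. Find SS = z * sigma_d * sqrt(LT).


sqrt(LT) = sqrt(14.9853) = 3.8711
SS = 1.9379 * 34.1983 * 3.8711 = 256.5480

256.5480 units


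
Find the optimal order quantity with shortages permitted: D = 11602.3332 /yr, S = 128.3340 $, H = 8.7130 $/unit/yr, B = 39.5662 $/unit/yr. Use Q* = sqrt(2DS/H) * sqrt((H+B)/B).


sqrt(2DS/H) = 584.6214
sqrt((H+B)/B) = 1.1046
Q* = 584.6214 * 1.1046 = 645.7918

645.7918 units


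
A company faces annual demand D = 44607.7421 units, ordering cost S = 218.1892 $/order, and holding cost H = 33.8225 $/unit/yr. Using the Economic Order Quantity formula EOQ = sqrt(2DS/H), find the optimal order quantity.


2*D*S = 2 * 44607.7421 * 218.1892 = 19465855.1252
2*D*S/H = 575529.7546
EOQ = sqrt(575529.7546) = 758.6368

758.6368 units


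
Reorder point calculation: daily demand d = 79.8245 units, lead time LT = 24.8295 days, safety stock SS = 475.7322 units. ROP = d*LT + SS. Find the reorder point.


d*LT = 79.8245 * 24.8295 = 1982.0024
ROP = 1982.0024 + 475.7322 = 2457.7346

2457.7346 units


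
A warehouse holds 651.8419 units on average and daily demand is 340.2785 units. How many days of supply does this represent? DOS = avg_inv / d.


DOS = 651.8419 / 340.2785 = 1.9156

1.9156 days


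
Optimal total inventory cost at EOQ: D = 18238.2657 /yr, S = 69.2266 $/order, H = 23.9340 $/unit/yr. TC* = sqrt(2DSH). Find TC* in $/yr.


2*D*S*H = 60436850.3144
TC* = sqrt(60436850.3144) = 7774.1141

7774.1141 $/yr


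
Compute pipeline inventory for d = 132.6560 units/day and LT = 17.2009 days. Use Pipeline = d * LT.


Pipeline = 132.6560 * 17.2009 = 2281.8026

2281.8026 units


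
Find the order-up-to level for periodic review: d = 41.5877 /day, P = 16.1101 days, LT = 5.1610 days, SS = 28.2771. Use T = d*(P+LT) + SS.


P + LT = 21.2711
d*(P+LT) = 41.5877 * 21.2711 = 884.6161
T = 884.6161 + 28.2771 = 912.8932

912.8932 units


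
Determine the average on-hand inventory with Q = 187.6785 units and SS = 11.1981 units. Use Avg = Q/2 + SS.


Q/2 = 93.8393
Avg = 93.8393 + 11.1981 = 105.0374

105.0374 units


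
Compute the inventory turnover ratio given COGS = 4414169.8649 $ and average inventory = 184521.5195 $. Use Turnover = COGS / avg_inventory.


Turnover = 4414169.8649 / 184521.5195 = 23.9222

23.9222


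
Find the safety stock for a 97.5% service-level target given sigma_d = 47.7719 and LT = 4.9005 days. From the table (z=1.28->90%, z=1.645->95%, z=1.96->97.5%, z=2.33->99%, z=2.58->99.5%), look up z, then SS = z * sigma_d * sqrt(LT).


From the table, SL = 97.5% corresponds to z = 1.96
sqrt(LT) = sqrt(4.9005) = 2.2137
SS = 1.96 * 47.7719 * 2.2137 = 207.2759

207.2759 units


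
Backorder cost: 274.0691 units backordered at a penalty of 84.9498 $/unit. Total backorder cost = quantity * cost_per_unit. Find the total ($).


Total = 274.0691 * 84.9498 = 23282.1152

23282.1152 $


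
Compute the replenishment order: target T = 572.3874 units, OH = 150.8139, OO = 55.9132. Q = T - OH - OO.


Inventory position = OH + OO = 150.8139 + 55.9132 = 206.7271
Q = 572.3874 - 206.7271 = 365.6603

365.6603 units


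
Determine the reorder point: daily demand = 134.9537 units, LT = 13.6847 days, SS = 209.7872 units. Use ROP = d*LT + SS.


d*LT = 134.9537 * 13.6847 = 1846.8009
ROP = 1846.8009 + 209.7872 = 2056.5881

2056.5881 units


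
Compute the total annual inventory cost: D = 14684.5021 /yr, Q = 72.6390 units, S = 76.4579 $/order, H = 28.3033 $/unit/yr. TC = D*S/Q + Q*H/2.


Ordering cost = D*S/Q = 15456.5205
Holding cost = Q*H/2 = 1027.9617
TC = 15456.5205 + 1027.9617 = 16484.4822

16484.4822 $/yr


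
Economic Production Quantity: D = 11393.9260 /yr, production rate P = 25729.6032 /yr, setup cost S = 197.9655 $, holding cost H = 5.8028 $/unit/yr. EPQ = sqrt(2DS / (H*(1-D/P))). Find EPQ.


1 - D/P = 1 - 0.4428 = 0.5572
H*(1-D/P) = 3.2331
2DS = 4511208.5151
EPQ = sqrt(1395308.2891) = 1181.2317

1181.2317 units


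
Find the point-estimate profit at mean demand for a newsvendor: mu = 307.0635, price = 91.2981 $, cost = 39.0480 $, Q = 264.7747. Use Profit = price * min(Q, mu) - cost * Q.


Sales at mu = min(264.7747, 307.0635) = 264.7747
Revenue = 91.2981 * 264.7747 = 24173.4270
Total cost = 39.0480 * 264.7747 = 10338.9225
Profit = 24173.4270 - 10338.9225 = 13834.5046

13834.5046 $


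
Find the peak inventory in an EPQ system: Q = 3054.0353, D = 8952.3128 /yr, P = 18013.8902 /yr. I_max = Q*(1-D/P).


D/P = 0.4970
1 - D/P = 0.5030
I_max = 3054.0353 * 0.5030 = 1536.2799

1536.2799 units


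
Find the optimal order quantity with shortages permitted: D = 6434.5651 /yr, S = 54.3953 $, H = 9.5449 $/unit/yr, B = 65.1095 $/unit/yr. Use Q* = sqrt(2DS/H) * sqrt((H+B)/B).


sqrt(2DS/H) = 270.8131
sqrt((H+B)/B) = 1.0708
Q* = 270.8131 * 1.0708 = 289.9847

289.9847 units


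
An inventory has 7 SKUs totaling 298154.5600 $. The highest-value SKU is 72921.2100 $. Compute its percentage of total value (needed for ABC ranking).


Top item = 72921.2100
Total = 298154.5600
Percentage = 72921.2100 / 298154.5600 * 100 = 24.4575

24.4575%


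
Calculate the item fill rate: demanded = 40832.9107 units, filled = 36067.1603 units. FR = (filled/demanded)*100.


FR = 36067.1603 / 40832.9107 * 100 = 88.3287

88.3287%


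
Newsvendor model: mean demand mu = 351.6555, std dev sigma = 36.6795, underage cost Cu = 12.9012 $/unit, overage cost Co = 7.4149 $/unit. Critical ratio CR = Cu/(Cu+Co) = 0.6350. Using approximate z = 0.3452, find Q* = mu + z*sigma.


CR = Cu/(Cu+Co) = 12.9012/(12.9012+7.4149) = 0.6350
z = 0.3452
Q* = 351.6555 + 0.3452 * 36.6795 = 364.3173

364.3173 units


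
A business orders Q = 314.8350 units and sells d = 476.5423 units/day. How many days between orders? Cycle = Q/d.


Cycle = 314.8350 / 476.5423 = 0.6607

0.6607 days


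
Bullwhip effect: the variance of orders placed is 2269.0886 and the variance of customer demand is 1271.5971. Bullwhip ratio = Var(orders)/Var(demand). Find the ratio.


BW = 2269.0886 / 1271.5971 = 1.7844

1.7844


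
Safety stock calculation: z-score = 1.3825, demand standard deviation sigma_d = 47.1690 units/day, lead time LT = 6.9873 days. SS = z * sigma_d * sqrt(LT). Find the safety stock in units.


sqrt(LT) = sqrt(6.9873) = 2.6434
SS = 1.3825 * 47.1690 * 2.6434 = 172.3759

172.3759 units


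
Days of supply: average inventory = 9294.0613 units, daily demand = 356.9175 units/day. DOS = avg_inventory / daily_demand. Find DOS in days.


DOS = 9294.0613 / 356.9175 = 26.0398

26.0398 days


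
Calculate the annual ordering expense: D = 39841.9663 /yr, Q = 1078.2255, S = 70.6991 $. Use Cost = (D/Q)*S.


Number of orders = D/Q = 36.9514
Cost = 36.9514 * 70.6991 = 2612.4323

2612.4323 $/yr


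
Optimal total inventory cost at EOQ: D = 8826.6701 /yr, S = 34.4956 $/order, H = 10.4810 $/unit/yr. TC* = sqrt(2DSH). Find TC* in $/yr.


2*D*S*H = 6382536.6145
TC* = sqrt(6382536.6145) = 2526.3683

2526.3683 $/yr


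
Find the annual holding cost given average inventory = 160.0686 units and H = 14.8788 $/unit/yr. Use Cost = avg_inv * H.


Cost = 160.0686 * 14.8788 = 2381.6287

2381.6287 $/yr


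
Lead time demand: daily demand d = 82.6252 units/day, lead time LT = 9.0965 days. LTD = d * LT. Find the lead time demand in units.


LTD = 82.6252 * 9.0965 = 751.6001

751.6001 units


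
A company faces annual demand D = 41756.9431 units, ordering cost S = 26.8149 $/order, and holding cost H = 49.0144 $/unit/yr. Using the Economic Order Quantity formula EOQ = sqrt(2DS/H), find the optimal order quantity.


2*D*S = 2 * 41756.9431 * 26.8149 = 2239416.5071
2*D*S/H = 45688.9507
EOQ = sqrt(45688.9507) = 213.7497

213.7497 units


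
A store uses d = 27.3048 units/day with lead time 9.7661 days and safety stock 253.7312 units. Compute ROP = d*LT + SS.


d*LT = 27.3048 * 9.7661 = 266.6614
ROP = 266.6614 + 253.7312 = 520.3926

520.3926 units


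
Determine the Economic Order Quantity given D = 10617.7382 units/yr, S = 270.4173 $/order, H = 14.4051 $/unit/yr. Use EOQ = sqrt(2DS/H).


2*D*S = 2 * 10617.7382 * 270.4173 = 5742440.1923
2*D*S/H = 398639.3841
EOQ = sqrt(398639.3841) = 631.3790

631.3790 units


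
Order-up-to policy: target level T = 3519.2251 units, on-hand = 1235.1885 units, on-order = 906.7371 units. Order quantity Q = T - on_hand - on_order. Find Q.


Inventory position = OH + OO = 1235.1885 + 906.7371 = 2141.9256
Q = 3519.2251 - 2141.9256 = 1377.2995

1377.2995 units


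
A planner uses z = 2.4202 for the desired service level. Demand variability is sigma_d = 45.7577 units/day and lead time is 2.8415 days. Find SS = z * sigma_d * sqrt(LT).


sqrt(LT) = sqrt(2.8415) = 1.6857
SS = 2.4202 * 45.7577 * 1.6857 = 186.6763

186.6763 units


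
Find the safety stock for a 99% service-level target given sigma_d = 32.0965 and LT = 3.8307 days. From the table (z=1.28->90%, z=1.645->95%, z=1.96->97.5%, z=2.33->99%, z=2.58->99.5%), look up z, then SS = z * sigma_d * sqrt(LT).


From the table, SL = 99% corresponds to z = 2.33
sqrt(LT) = sqrt(3.8307) = 1.9572
SS = 2.33 * 32.0965 * 1.9572 = 146.3702

146.3702 units


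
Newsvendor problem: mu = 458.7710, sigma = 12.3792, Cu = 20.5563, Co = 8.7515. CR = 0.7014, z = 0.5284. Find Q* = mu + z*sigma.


CR = Cu/(Cu+Co) = 20.5563/(20.5563+8.7515) = 0.7014
z = 0.5284
Q* = 458.7710 + 0.5284 * 12.3792 = 465.3122

465.3122 units


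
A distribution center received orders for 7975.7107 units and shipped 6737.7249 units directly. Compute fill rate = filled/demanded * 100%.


FR = 6737.7249 / 7975.7107 * 100 = 84.4781

84.4781%


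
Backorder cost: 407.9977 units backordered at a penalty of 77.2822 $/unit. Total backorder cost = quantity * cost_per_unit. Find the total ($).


Total = 407.9977 * 77.2822 = 31530.9599

31530.9599 $
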